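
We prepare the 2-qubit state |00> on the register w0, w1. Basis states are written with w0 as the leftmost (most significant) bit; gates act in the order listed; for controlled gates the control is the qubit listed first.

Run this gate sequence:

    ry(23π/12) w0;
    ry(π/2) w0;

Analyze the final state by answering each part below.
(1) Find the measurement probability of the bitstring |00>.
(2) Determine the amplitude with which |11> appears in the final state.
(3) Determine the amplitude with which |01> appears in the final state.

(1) The probability of measuring |00> is -sqrt(2)/8 + sqrt(6)/8 + 1/2.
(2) |11> carries amplitude 0 in the final state.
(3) |01> carries amplitude 0 in the final state.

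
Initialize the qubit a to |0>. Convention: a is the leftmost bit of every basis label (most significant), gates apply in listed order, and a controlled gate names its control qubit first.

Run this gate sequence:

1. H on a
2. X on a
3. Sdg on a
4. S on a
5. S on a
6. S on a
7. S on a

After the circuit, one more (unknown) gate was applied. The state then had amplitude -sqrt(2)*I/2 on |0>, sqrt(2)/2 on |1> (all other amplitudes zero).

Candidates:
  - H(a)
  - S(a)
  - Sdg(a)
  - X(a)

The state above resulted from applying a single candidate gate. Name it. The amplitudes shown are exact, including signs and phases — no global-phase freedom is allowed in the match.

It was X(a) that produced the state shown. Key observation: gates 4-7 undo each other exactly, leaving only the rest of the circuit to track.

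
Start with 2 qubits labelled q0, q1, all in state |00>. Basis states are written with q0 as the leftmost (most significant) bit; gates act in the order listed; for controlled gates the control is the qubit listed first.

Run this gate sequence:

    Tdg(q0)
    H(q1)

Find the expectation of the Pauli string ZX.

The expectation value of ZX is 1.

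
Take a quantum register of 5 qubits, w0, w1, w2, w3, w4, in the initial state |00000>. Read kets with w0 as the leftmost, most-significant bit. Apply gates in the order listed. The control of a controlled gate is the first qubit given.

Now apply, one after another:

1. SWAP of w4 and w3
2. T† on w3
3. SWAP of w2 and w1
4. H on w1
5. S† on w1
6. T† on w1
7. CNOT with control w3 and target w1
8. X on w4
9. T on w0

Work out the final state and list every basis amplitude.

After the circuit, the state carries amplitude sqrt(2)/2 on |00001>, -sqrt(2)*exp(I*pi/4)/2 on |01001>, and 0 on every other basis state.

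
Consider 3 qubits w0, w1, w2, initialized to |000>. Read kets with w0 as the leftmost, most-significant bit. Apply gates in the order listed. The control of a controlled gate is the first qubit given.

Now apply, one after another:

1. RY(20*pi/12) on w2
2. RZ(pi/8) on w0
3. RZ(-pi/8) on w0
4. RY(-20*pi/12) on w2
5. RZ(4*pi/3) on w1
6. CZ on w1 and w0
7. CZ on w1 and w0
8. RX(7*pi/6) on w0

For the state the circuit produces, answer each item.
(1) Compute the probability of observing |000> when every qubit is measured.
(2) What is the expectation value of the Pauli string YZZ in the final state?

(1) Outcome |000> occurs with probability 1/2 - sqrt(3)/4.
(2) The expectation value of YZZ is 1/2.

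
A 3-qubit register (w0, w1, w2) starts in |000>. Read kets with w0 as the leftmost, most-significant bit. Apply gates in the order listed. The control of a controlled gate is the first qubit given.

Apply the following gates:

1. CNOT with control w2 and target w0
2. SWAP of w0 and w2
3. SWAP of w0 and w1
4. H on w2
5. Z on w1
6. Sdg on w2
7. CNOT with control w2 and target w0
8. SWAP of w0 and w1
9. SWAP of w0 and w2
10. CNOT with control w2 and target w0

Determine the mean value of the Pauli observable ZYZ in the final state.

The expectation value of ZYZ is 0.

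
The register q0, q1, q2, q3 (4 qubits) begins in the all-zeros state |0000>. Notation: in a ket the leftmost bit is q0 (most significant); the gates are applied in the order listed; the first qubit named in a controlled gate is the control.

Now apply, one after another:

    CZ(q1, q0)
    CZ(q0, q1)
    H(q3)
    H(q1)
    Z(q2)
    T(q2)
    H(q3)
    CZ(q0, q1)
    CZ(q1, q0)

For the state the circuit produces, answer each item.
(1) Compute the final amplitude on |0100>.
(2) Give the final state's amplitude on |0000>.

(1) |0100> carries amplitude sqrt(2)/2 in the final state.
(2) The final state's coefficient on |0000> equals sqrt(2)/2.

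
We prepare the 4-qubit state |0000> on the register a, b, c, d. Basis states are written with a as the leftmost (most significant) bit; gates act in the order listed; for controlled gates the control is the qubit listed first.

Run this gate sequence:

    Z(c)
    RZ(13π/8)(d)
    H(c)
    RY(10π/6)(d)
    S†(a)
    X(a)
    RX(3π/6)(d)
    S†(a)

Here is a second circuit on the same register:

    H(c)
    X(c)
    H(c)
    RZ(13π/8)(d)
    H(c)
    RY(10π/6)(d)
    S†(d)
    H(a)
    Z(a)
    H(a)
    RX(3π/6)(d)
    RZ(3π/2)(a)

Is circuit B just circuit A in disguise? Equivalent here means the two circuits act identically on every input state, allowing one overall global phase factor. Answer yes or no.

No, they are not equivalent — no single phase factor reconciles the two unitaries.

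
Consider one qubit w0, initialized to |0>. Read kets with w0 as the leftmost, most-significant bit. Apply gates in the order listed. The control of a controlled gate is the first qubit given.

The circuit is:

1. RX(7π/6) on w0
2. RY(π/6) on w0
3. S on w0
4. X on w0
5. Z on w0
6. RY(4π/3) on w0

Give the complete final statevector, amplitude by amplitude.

The resulting statevector has amplitude -sqrt(3)/4 - 1/4 + I/4 on |0>, 1/4 + sqrt(3)*(1 - I)/4 + I/2 on |1>.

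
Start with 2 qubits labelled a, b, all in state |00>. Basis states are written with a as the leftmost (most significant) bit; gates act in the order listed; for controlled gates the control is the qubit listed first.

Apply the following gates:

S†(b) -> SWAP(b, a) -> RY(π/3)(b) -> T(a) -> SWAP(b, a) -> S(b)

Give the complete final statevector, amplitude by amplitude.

The resulting statevector has amplitude sqrt(3)/2 on |00>, 0 on |01>, 1/2 on |10>, 0 on |11>.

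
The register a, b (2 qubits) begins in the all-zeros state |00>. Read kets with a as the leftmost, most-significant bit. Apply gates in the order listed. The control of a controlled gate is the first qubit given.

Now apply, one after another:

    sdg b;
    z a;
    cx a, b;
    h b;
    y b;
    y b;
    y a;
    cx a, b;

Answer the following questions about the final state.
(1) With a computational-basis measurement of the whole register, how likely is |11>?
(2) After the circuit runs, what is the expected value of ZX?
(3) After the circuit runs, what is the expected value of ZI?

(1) A full measurement returns |11> with probability 1/2.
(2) The observable ZX averages to -1.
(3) The expectation value of ZI is -1.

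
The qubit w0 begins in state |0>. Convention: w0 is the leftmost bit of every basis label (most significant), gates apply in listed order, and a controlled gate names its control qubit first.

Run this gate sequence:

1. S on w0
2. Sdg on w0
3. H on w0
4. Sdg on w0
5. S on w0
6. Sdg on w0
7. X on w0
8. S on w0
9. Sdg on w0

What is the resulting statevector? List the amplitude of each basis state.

The resulting statevector has amplitude -sqrt(2)*I/2 on |0>, sqrt(2)/2 on |1>.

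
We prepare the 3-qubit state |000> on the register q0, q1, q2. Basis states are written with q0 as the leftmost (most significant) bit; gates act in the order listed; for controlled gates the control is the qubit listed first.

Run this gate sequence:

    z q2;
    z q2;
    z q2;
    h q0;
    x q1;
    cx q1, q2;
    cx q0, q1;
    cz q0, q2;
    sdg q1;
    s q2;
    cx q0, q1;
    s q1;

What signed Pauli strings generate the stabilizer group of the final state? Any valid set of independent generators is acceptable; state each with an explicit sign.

The stabilizer group can be generated by -YII, -IZI, -IIZ, among other valid generating sets.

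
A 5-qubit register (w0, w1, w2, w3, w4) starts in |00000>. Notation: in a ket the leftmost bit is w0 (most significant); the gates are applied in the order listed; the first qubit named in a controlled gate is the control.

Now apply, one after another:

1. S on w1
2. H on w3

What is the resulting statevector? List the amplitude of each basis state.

The final amplitudes are sqrt(2)/2 on |00000>, sqrt(2)/2 on |00010>, and 0 on every other basis state.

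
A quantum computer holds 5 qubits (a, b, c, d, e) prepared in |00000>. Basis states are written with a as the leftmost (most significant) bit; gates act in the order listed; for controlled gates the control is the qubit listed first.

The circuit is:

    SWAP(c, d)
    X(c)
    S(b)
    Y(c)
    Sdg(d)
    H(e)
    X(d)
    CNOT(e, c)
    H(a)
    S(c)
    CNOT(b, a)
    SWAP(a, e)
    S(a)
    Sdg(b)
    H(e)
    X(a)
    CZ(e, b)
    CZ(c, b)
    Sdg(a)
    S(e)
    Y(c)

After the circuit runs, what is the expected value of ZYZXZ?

In the final state, ZYZXZ has expectation 0.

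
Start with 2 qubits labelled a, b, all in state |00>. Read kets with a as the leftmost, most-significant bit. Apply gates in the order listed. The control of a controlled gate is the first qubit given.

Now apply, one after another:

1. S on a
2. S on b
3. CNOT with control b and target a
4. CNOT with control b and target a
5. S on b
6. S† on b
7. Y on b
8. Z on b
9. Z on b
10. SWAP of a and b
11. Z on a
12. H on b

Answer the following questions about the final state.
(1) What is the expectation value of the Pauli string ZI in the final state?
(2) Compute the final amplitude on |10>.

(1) The expectation value of ZI is -1.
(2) The final state's coefficient on |10> equals -sqrt(2)*I/2.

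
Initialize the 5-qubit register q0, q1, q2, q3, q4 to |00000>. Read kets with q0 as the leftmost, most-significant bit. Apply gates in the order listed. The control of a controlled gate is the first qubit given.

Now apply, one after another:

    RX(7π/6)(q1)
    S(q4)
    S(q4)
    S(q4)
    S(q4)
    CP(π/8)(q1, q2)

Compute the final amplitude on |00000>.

The final state's coefficient on |00000> equals -sqrt(6)/4 + sqrt(2)/4. Key observation: gates 2-5 undo each other exactly, leaving only the rest of the circuit to track.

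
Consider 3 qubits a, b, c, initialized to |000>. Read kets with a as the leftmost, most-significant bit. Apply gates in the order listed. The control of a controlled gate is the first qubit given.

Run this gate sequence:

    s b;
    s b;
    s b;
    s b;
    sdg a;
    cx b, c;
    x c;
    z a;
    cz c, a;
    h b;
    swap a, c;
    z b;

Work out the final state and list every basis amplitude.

The final amplitudes are sqrt(2)/2 on |100>, -sqrt(2)/2 on |110>, and 0 on every other basis state.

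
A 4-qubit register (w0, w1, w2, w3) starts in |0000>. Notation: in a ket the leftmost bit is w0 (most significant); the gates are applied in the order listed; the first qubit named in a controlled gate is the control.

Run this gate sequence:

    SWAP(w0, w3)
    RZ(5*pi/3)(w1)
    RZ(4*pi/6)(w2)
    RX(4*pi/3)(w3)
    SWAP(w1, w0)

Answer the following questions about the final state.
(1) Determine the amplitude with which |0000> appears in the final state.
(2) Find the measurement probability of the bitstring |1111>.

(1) The amplitude on |0000> is -exp(5*I*pi/6)/2.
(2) Outcome |1111> occurs with probability 0.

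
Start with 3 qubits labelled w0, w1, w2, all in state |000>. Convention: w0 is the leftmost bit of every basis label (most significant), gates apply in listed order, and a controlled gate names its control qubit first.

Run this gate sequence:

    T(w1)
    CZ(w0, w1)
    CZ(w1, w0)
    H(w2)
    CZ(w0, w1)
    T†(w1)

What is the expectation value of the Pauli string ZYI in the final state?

In the final state, ZYI has expectation 0.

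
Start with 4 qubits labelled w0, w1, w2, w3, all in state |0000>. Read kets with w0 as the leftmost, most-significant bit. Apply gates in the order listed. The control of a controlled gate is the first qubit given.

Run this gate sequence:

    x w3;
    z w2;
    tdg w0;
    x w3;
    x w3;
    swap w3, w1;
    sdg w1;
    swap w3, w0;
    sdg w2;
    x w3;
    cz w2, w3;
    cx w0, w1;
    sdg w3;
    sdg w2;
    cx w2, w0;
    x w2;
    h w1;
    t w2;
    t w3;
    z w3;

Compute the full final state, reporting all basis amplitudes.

The resulting statevector has amplitude sqrt(2)*I/2 on |0011>, -sqrt(2)*I/2 on |0111>, and 0 on every other basis state.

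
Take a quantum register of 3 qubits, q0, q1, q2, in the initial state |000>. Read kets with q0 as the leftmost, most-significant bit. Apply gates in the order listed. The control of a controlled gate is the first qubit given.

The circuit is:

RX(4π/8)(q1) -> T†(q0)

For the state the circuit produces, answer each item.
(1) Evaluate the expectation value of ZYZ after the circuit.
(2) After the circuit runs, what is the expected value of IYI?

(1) In the final state, ZYZ has expectation -1.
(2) The observable IYI averages to -1.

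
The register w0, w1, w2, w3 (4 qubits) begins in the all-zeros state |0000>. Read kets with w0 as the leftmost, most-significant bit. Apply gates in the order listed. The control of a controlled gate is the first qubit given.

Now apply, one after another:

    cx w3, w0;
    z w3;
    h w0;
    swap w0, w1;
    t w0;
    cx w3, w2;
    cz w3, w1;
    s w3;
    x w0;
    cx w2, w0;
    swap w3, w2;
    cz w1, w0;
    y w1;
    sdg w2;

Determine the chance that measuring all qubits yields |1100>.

A full measurement returns |1100> with probability 1/2.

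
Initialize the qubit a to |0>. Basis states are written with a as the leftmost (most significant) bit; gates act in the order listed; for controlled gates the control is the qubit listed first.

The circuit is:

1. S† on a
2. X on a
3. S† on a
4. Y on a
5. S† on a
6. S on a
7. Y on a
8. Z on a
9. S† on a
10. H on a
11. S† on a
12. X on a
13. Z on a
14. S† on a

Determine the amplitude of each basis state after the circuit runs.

The final amplitudes are sqrt(2)*I/2 on |0>, sqrt(2)*I/2 on |1>.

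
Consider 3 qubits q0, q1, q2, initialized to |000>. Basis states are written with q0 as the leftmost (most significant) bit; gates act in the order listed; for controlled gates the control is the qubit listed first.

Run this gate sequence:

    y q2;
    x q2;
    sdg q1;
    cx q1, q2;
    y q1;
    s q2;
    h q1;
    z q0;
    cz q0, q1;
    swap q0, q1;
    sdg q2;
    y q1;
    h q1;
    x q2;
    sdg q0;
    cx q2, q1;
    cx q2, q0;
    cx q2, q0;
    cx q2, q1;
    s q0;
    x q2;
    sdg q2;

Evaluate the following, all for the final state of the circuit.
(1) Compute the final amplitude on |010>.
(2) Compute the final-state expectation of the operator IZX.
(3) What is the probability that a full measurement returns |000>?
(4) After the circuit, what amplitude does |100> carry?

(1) The final state's coefficient on |010> equals I/2. Key observation: the block from step 14 through step 21 cancels to the identity and can be dropped.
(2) In the final state, IZX has expectation 0.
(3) The probability of measuring |000> is 1/4.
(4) The amplitude on |100> is I/2.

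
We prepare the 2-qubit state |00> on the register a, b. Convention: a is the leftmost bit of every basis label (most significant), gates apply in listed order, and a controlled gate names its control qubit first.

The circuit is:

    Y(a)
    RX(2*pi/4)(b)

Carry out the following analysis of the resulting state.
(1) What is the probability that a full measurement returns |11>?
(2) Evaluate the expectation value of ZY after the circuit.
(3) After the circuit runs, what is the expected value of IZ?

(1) Outcome |11> occurs with probability 1/2.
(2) The expectation value of ZY is 1.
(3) The observable IZ averages to 0.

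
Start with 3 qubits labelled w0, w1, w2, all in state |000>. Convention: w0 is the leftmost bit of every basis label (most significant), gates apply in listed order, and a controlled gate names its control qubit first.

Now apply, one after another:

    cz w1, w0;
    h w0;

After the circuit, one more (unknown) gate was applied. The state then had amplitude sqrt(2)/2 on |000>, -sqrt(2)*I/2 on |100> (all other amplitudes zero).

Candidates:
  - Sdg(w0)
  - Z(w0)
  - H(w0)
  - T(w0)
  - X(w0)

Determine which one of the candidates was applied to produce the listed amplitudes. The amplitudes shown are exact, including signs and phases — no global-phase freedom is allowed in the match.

The unique candidate consistent with the amplitudes is Sdg(w0).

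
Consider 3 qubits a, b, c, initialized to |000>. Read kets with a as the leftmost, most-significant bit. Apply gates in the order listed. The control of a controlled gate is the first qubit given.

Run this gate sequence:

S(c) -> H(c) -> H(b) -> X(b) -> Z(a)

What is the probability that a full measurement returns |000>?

A full measurement returns |000> with probability 1/4.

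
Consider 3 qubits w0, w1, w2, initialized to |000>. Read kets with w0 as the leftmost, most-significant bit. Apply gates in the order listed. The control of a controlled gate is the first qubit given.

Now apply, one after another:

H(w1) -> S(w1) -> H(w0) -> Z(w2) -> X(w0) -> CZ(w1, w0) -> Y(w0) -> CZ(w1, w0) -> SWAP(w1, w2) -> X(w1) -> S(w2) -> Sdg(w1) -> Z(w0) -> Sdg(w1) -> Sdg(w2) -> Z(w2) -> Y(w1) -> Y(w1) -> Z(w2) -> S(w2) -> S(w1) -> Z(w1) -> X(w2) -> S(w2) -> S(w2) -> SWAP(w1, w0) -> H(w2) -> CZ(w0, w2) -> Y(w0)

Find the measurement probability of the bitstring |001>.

A full measurement returns |001> with probability 1/2. Key observation: steps 14-21 multiply out to the identity, so the circuit reduces to the remaining gates.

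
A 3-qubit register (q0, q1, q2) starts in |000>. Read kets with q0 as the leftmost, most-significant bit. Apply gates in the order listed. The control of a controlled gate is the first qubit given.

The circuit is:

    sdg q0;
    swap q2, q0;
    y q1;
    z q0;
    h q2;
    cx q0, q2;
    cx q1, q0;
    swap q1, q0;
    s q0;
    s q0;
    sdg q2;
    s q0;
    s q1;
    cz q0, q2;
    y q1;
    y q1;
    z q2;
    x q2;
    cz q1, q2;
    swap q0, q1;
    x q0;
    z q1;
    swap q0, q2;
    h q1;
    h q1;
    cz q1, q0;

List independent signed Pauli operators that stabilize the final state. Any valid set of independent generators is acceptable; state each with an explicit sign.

The final state is stabilized by the group generated by +YII, -IZI, +IIZ; other independent generating sets are equally valid.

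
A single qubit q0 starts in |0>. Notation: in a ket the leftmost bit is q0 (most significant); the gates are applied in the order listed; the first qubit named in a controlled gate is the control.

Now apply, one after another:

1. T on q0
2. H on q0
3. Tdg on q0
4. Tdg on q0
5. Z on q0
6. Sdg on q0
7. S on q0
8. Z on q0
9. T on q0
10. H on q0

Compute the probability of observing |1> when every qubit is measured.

Outcome |1> occurs with probability 1/2 - sqrt(2)/4. Key observation: gates 4-9 undo each other exactly, leaving only the rest of the circuit to track.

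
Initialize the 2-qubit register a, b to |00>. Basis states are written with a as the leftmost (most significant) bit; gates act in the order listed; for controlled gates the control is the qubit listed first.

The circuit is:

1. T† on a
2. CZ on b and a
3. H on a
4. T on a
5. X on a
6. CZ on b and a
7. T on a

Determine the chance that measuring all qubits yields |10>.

A full measurement returns |10> with probability 1/2.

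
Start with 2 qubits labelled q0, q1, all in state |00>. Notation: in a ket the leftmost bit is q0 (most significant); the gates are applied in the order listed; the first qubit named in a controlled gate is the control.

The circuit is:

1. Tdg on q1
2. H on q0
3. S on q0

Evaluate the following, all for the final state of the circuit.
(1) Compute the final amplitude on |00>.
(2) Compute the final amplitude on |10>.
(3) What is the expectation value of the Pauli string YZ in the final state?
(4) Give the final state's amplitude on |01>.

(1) |00> carries amplitude sqrt(2)/2 in the final state.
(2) |10> carries amplitude sqrt(2)*I/2 in the final state.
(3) The expectation value of YZ is 1.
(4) The amplitude on |01> is 0.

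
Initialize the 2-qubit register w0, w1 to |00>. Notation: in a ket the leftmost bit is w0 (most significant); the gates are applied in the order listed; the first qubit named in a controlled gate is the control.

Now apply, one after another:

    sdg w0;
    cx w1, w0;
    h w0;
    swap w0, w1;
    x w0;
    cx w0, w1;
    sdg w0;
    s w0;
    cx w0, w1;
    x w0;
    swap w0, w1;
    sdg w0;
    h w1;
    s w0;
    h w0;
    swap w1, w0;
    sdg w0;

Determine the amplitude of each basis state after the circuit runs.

After the circuit, the state carries amplitude sqrt(2)/2 on |00>, 0 on |01>, -sqrt(2)*I/2 on |10>, 0 on |11>. Key observation: gates 4-11 undo each other exactly, leaving only the rest of the circuit to track.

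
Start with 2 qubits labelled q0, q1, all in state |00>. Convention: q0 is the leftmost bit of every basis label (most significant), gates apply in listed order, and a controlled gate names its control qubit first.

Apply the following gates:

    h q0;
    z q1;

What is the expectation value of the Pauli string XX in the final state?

In the final state, XX has expectation 0.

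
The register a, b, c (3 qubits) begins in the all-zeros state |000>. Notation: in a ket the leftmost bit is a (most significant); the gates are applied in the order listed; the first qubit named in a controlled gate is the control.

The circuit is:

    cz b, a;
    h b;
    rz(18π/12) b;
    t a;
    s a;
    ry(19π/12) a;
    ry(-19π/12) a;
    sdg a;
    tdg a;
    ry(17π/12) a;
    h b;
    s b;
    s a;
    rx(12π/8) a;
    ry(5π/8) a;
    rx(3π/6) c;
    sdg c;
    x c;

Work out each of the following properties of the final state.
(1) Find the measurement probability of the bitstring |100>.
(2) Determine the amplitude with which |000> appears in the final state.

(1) A full measurement returns |100> with probability -sqrt(6)*cos(5*pi/16)**2/32 - sqrt(1/2 - sqrt(2)/4)*sqrt(sqrt(2)/4 + 1/2)*cos(5*pi/16)**2/8 + sqrt(1/2 - sqrt(2)/4)*sqrt(sqrt(2)/4 + 1/2)*sin(5*pi/16)**2/8 + cos(5*pi/16)**2/8 + sqrt(6)*sin(5*pi/16)**2/32 + sin(5*pi/16)**2/8. Key observation: gates 4-9 undo each other exactly, leaving only the rest of the circuit to track.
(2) |000> carries amplitude sqrt(3)*I*sqrt(sqrt(2)/4 + 1/2)*exp(3*I*pi/4)*sin(5*pi/16)/8 + sqrt(3)*I*sqrt(sqrt(2)/4 + 1/2)*exp(-3*I*pi/4)*sin(5*pi/16)/8 - sqrt(3)*sqrt(sqrt(2)/4 + 1/2)*exp(3*I*pi/4)*cos(5*pi/16)/8 - sqrt(sqrt(2)/4 + 1/2)*exp(3*I*pi/4)*cos(5*pi/16)/8 - sqrt(3)*sqrt(1/2 - sqrt(2)/4)*exp(3*I*pi/4)*cos(5*pi/16)/8 + sqrt(1/2 - sqrt(2)/4)*exp(-3*I*pi/4)*cos(5*pi/16)/8 + sqrt(1/2 - sqrt(2)/4)*exp(3*I*pi/4)*cos(5*pi/16)/8 - I*sqrt(1/2 - sqrt(2)/4)*exp(-3*I*pi/4)*sin(5*pi/16)/8 - I*sqrt(1/2 - sqrt(2)/4)*exp(3*I*pi/4)*sin(5*pi/16)/8 - sqrt(3)*sqrt(1/2 - sqrt(2)/4)*exp(-3*I*pi/4)*cos(5*pi/16)/8 - sqrt(sqrt(2)/4 + 1/2)*exp(-3*I*pi/4)*cos(5*pi/16)/8 - sqrt(3)*I*sqrt(1/2 - sqrt(2)/4)*exp(-3*I*pi/4)*sin(5*pi/16)/8 - sqrt(3)*I*sqrt(1/2 - sqrt(2)/4)*exp(3*I*pi/4)*sin(5*pi/16)/8 - I*sqrt(sqrt(2)/4 + 1/2)*exp(-3*I*pi/4)*sin(5*pi/16)/8 - I*sqrt(sqrt(2)/4 + 1/2)*exp(3*I*pi/4)*sin(5*pi/16)/8 - sqrt(3)*sqrt(sqrt(2)/4 + 1/2)*exp(-3*I*pi/4)*cos(5*pi/16)/8 in the final state.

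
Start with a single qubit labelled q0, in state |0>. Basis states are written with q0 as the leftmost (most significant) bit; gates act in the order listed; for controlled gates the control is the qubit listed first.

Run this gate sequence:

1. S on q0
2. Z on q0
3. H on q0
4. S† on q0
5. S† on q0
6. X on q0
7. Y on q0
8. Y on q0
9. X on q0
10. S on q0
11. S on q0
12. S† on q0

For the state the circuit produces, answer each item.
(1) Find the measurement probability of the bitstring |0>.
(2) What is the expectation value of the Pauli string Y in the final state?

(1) Outcome |0> occurs with probability 1/2. Key observation: the block from step 4 through step 11 cancels to the identity and can be dropped.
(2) The expectation value of Y is -1.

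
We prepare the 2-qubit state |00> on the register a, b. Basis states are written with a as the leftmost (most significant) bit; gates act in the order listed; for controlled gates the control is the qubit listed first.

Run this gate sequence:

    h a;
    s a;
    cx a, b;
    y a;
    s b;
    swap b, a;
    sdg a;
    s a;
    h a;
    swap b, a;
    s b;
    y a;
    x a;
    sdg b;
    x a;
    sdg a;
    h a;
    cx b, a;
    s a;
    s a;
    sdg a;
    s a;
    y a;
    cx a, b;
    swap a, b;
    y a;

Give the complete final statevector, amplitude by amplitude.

After the circuit, the state carries amplitude sqrt(2)*(1 - I)/4 on |00>, sqrt(2)*(1 + I)/4 on |01>, sqrt(2)*(-1 + I)/4 on |10>, sqrt(2)*(-1 - I)/4 on |11>.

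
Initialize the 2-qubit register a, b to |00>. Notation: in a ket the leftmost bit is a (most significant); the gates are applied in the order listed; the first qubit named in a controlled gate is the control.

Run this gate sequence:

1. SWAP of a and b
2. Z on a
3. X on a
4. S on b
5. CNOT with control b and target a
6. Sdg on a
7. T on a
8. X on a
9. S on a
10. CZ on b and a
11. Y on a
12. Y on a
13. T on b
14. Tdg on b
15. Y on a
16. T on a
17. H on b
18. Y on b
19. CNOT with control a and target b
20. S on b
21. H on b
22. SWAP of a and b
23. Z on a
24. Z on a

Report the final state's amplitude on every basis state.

After the circuit, the state carries amplitude 0 on |00>, -1/2 + I/2 on |01>, 0 on |10>, -1/2 - I/2 on |11>.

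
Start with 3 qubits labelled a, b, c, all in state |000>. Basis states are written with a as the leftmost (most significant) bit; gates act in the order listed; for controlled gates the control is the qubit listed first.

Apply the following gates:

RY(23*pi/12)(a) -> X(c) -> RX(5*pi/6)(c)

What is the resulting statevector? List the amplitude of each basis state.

The resulting statevector has amplitude I*(sqrt(4 - 2*sqrt(2))/16 + sqrt(12 - 6*sqrt(2))/16 + sqrt(6*sqrt(2) + 12)/16 + 3*sqrt(2*sqrt(2) + 4)/16) on |000>, -3*sqrt(2*sqrt(2) + 4)/16 - sqrt(12 - 6*sqrt(2))/16 + sqrt(4 - 2*sqrt(2))/16 + sqrt(6*sqrt(2) + 12)/16 on |001>, 0 on |010>, 0 on |011>, I*(-sqrt(6*sqrt(2) + 12)/16 - sqrt(2*sqrt(2) + 4)/16 + sqrt(12 - 6*sqrt(2))/16 + 3*sqrt(4 - 2*sqrt(2))/16) on |100>, -3*sqrt(4 - 2*sqrt(2))/16 - sqrt(2*sqrt(2) + 4)/16 + sqrt(12 - 6*sqrt(2))/16 + sqrt(6*sqrt(2) + 12)/16 on |101>, 0 on |110>, 0 on |111>.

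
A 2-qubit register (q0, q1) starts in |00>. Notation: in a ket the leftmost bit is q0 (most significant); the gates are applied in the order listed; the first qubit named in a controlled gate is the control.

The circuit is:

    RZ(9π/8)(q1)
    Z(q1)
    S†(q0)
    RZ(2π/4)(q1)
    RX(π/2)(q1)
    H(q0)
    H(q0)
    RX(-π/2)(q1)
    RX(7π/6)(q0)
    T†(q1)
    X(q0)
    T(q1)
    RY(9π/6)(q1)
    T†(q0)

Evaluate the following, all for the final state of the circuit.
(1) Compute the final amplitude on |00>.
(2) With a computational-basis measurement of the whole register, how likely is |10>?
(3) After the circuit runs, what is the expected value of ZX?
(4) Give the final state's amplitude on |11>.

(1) The amplitude on |00> is (-sqrt(3) - 1)*exp(11*I*pi/16)/4. Key observation: gates 5-8 undo each other exactly, leaving only the rest of the circuit to track.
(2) The probability of measuring |10> is 1/4 - sqrt(3)/8.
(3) The expectation value of ZX is -sqrt(3)/2.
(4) The final state's coefficient on |11> equals -sqrt(3)*exp(15*I*pi/16)/4 + exp(15*I*pi/16)/4.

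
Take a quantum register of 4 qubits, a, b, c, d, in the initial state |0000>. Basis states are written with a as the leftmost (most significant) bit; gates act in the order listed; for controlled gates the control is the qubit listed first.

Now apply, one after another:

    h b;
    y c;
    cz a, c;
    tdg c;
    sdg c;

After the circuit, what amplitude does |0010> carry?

|0010> carries amplitude -sqrt(2)*exp(3*I*pi/4)/2 in the final state.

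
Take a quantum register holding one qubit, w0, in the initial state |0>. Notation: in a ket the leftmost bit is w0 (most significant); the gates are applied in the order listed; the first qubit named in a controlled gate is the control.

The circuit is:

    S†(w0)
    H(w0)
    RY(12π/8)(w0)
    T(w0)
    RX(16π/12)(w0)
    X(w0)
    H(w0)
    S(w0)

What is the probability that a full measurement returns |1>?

Outcome |1> occurs with probability 1/2.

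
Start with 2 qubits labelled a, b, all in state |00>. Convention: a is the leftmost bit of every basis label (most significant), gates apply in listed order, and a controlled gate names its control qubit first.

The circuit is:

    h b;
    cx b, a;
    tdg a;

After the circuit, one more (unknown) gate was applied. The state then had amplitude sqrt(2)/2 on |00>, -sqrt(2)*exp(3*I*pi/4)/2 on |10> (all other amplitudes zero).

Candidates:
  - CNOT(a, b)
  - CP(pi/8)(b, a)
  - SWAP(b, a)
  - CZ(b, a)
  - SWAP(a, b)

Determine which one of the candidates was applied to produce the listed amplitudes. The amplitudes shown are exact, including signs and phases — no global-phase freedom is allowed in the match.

The applied gate was CNOT(a, b).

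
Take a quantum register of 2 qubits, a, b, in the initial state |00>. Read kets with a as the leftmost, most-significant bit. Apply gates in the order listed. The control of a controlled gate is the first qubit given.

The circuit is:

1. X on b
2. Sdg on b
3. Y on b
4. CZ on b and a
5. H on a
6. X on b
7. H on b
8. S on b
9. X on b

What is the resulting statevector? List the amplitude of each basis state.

The final amplitudes are I/2 on |00>, -1/2 on |01>, I/2 on |10>, -1/2 on |11>.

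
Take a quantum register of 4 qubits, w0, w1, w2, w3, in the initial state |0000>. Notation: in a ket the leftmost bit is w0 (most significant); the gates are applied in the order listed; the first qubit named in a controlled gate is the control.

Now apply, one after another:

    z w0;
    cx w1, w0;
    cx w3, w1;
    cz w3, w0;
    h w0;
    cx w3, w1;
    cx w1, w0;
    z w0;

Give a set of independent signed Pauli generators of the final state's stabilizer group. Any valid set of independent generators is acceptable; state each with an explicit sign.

The stabilizer group can be generated by -XIII, +IZII, +IIZI, +IIIZ, among other valid generating sets.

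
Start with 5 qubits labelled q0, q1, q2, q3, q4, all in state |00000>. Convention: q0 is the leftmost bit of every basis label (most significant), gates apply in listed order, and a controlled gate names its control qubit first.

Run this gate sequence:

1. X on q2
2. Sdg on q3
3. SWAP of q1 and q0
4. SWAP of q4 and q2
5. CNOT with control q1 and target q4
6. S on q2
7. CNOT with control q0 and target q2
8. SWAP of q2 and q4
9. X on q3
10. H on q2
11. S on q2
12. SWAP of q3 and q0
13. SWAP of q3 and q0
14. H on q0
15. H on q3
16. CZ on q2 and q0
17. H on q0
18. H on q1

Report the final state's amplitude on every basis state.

After the circuit, the state carries amplitude sqrt(2)/4 on |00000>, -sqrt(2)/4 on |00010>, sqrt(2)/4 on |01000>, -sqrt(2)/4 on |01010>, -sqrt(2)*I/4 on |10100>, sqrt(2)*I/4 on |10110>, -sqrt(2)*I/4 on |11100>, sqrt(2)*I/4 on |11110>, and 0 on every other basis state. Key observation: steps 12-13 multiply out to the identity, so the circuit reduces to the remaining gates.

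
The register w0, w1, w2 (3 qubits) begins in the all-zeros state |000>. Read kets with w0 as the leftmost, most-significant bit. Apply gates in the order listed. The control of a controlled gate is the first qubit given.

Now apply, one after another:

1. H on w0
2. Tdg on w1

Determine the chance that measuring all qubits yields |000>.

Outcome |000> occurs with probability 1/2.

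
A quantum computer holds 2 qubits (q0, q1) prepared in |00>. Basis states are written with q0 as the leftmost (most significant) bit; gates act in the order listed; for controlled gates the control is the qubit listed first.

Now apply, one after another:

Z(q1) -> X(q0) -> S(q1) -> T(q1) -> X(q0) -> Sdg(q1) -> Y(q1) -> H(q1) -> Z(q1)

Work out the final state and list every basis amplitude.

After the circuit, the state carries amplitude sqrt(2)*I/2 on |00>, sqrt(2)*I/2 on |01>, 0 on |10>, 0 on |11>.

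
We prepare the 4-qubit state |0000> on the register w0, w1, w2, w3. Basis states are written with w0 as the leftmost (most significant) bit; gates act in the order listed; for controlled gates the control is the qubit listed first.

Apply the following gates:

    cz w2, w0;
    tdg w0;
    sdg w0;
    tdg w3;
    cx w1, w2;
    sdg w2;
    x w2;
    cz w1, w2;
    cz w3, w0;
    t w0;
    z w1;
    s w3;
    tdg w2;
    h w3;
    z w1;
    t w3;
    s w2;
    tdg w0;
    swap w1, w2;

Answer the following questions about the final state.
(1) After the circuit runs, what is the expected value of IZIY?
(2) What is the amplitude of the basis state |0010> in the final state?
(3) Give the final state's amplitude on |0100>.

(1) The expectation value of IZIY is -sqrt(2)/2.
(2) The amplitude on |0010> is 0.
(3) |0100> carries amplitude sqrt(2)*exp(I*pi/4)/2 in the final state.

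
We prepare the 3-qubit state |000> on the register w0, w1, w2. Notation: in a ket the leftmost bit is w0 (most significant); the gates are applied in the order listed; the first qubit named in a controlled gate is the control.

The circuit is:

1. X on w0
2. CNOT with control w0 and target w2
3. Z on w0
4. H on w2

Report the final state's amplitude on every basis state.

After the circuit, the state carries amplitude -sqrt(2)/2 on |100>, sqrt(2)/2 on |101>, and 0 on every other basis state.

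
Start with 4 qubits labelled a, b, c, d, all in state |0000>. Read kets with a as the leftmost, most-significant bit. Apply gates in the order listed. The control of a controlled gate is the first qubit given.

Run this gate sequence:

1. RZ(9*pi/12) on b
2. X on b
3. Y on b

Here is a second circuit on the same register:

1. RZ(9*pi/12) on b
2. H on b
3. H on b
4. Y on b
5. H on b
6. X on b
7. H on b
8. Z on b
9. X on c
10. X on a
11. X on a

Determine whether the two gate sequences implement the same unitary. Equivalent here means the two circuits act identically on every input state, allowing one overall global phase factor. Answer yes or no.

No — the two circuits implement different unitaries, even allowing a global phase.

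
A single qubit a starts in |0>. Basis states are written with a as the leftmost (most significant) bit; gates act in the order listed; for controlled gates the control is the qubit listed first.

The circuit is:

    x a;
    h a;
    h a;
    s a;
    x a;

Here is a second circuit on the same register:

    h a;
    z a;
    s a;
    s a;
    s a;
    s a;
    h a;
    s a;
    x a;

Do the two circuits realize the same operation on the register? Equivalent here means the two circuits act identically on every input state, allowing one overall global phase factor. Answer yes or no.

Yes, they are equivalent — the unitaries differ by at most a global phase.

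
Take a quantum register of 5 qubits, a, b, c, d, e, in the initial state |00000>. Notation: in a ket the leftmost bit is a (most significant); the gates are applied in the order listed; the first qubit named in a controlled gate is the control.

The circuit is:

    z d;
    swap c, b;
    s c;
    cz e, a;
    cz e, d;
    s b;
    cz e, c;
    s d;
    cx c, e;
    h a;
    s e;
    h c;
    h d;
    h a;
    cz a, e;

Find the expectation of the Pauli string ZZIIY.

In the final state, ZZIIY has expectation 0.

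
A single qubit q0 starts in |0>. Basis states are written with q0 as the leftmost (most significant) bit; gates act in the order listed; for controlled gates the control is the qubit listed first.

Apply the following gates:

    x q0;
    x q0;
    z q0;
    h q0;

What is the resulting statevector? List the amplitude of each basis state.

The resulting statevector has amplitude sqrt(2)/2 on |0>, sqrt(2)/2 on |1>.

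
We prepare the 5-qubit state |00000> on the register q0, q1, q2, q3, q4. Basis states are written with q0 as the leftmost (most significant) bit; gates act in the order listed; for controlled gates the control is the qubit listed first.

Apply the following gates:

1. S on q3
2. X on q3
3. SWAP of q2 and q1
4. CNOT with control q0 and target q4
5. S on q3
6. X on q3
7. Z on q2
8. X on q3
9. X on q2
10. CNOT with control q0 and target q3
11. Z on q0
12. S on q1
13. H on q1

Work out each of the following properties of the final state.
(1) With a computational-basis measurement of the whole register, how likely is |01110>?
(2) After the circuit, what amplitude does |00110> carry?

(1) Outcome |01110> occurs with probability 1/2.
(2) The amplitude on |00110> is sqrt(2)*I/2.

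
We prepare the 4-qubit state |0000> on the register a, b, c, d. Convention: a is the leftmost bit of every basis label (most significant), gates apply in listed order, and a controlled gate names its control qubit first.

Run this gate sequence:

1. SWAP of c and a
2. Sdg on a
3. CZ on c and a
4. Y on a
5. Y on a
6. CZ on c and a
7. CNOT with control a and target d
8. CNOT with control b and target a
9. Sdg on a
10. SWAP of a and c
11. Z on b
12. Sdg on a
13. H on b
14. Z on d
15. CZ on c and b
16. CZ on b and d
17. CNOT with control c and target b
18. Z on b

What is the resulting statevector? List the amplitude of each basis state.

After the circuit, the state carries amplitude sqrt(2)/2 on |0000>, -sqrt(2)/2 on |0100>, and 0 on every other basis state. Key observation: the block from step 3 through step 6 cancels to the identity and can be dropped.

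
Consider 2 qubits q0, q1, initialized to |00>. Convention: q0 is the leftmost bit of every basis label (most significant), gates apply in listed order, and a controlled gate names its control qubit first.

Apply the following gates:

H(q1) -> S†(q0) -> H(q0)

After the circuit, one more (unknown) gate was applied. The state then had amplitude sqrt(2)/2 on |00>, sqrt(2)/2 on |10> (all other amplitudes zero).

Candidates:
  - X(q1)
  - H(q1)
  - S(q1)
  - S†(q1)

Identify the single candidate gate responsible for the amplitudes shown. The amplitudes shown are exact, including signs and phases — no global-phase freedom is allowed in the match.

The applied gate was H(q1).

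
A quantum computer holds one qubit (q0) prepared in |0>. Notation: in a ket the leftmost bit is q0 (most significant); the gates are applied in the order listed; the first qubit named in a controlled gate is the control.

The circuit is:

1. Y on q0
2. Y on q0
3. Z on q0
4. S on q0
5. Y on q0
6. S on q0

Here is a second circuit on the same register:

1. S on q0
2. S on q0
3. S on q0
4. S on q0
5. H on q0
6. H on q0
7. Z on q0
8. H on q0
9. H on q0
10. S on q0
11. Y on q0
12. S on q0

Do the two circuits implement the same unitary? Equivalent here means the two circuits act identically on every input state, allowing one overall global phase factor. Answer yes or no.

Yes: on every input state the two circuits agree up to one overall phase factor.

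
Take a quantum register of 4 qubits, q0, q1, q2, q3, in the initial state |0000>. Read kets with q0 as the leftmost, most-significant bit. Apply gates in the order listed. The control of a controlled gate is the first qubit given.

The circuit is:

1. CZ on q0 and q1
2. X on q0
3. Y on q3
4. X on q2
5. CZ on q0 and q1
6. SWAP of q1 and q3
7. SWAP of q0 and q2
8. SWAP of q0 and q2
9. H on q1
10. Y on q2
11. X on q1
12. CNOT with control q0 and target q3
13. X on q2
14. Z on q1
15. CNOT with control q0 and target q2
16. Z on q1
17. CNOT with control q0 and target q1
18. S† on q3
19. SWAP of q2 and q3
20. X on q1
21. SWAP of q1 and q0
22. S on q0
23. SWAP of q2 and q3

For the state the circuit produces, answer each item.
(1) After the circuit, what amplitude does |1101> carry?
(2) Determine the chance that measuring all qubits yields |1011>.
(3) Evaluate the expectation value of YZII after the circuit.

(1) The final state's coefficient on |1101> equals sqrt(2)/2. Key observation: the block from step 7 through step 8 cancels to the identity and can be dropped.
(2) The probability of measuring |1011> is 0.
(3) The observable YZII averages to 1.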